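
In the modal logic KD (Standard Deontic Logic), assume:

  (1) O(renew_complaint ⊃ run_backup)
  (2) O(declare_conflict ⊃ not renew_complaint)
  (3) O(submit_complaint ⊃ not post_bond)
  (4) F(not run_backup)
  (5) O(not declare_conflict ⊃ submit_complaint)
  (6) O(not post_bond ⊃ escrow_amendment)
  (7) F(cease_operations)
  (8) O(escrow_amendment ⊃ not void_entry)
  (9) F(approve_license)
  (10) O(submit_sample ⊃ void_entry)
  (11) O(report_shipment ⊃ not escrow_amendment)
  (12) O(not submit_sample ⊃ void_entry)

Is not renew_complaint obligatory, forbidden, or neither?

Obligatory

Premises 10 and 12 are O(submit_sample ⊃ void_entry) and O(not submit_sample ⊃ void_entry); every ideal world satisfies submit_sample or not submit_sample, so in either case void_entry holds — hence O(void_entry).
Premise 8, O(escrow_amendment ⊃ not void_entry), contraposes to O(void_entry ⊃ not escrow_amendment); with O(void_entry) we get O(not escrow_amendment).
The contrapositive of premise 6 (O(not post_bond ⊃ escrow_amendment)) is O(not escrow_amendment ⊃ post_bond), and O(not escrow_amendment) is already established, so O(post_bond).
Premise 3 is O(submit_complaint ⊃ not post_bond); contrapositively O(post_bond ⊃ not submit_complaint). Since O(post_bond) holds, K gives O(not submit_complaint).
Premise 5, O(not declare_conflict ⊃ submit_complaint), contraposes to O(not submit_complaint ⊃ declare_conflict); with O(not submit_complaint) we get O(declare_conflict).
Premise 2 is O(declare_conflict ⊃ not renew_complaint); since O(declare_conflict), deontic closure gives O(not renew_complaint).
Premises 1, 4, 7, 9, 11 do not contribute to this derivation.
Hence not renew_complaint is obligatory.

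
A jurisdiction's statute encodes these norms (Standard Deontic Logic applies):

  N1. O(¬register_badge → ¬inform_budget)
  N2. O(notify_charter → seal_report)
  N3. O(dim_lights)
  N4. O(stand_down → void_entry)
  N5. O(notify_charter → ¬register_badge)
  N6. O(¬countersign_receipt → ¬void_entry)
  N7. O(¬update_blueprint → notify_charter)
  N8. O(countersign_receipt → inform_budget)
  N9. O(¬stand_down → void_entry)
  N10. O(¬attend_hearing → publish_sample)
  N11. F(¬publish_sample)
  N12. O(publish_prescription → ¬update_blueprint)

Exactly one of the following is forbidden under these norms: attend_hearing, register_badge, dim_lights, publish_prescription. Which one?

publish_prescription

Premises 9 and 4 are O(¬stand_down → void_entry) and O(stand_down → void_entry); every ideal world satisfies ¬stand_down or stand_down, so in either case void_entry holds — hence O(void_entry).
Premise 6 is O(¬countersign_receipt → ¬void_entry); contrapositively O(void_entry → countersign_receipt). Since O(void_entry) holds, K gives O(countersign_receipt).
From O(countersign_receipt) and premise 8, O(countersign_receipt → inform_budget), we obtain O(inform_budget).
The contrapositive of premise 1 (O(¬register_badge → ¬inform_budget)) is O(inform_budget → register_badge), and O(inform_budget) is already established, so O(register_badge).
Premise 5 is O(notify_charter → ¬register_badge); contrapositively O(register_badge → ¬notify_charter). Since O(register_badge) holds, K gives O(¬notify_charter).
Premise 7 is O(¬update_blueprint → notify_charter); contrapositively O(¬notify_charter → update_blueprint). Since O(¬notify_charter) holds, K gives O(update_blueprint).
The contrapositive of premise 12 (O(publish_prescription → ¬update_blueprint)) is O(update_blueprint → ¬publish_prescription), and O(update_blueprint) is already established, so O(¬publish_prescription).
So O(¬publish_prescription) holds, i.e. publish_prescription is forbidden. None of the other listed options is forbidden under the premises.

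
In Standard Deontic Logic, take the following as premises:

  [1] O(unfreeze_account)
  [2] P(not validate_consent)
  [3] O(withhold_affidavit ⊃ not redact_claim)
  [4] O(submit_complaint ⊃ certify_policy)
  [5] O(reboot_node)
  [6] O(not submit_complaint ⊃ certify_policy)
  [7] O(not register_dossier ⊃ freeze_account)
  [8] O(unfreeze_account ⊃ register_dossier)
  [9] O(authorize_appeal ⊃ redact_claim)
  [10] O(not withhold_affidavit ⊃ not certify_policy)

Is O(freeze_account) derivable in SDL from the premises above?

No

Premise 7 is O(not register_dossier ⊃ freeze_account), but O(not register_dossier) is not derivable from the premises, so it does not yield O(freeze_account).
No other premise forces O(freeze_account). An ideal world satisfying every premise can still have freeze_account false, so O(freeze_account) is not derivable.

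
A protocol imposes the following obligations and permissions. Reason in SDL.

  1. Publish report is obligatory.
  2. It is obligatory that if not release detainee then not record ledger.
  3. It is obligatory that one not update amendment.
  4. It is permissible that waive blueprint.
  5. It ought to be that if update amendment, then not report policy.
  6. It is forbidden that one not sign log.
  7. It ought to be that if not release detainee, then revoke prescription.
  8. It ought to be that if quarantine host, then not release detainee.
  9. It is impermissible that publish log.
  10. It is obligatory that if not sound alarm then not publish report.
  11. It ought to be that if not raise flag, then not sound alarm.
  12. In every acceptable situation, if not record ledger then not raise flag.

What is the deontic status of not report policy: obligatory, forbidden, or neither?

Premise 5 is O(update_amendment → ¬report_policy), but O(update_amendment) is not derivable from the premises, so it does not yield O(¬report_policy).
No premise or chain of K-axiom applications forces O(¬report_policy), and none forces O(report_policy). So ¬report_policy is neither obligatory nor forbidden under these norms.

Neither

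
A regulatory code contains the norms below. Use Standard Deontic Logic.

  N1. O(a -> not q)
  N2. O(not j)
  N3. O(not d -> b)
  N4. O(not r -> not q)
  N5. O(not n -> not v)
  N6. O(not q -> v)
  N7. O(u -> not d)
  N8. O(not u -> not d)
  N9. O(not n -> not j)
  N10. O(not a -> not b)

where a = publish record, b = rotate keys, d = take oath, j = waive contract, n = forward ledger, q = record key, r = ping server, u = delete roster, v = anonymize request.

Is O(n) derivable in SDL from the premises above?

By case analysis on not u: premise 8 gives O(not u -> not d) and premise 7 gives O(u -> not d), so O(not d) either way.
With premise 3, O(not d -> b), the K-axiom yields O(b).
The contrapositive of premise 10 (O(not a -> not b)) is O(b -> a), and O(b) is already established, so O(a).
Premise 1 is O(a -> not q); since O(a), deontic closure gives O(not q).
Premise 6 is O(not q -> v); since O(not q), deontic closure gives O(v).
Premise 5, O(not n -> not v), contraposes to O(v -> n); with O(v) we get O(n).
Premises 2, 4, 9 do not contribute to this derivation.
So O(n) follows.

Yes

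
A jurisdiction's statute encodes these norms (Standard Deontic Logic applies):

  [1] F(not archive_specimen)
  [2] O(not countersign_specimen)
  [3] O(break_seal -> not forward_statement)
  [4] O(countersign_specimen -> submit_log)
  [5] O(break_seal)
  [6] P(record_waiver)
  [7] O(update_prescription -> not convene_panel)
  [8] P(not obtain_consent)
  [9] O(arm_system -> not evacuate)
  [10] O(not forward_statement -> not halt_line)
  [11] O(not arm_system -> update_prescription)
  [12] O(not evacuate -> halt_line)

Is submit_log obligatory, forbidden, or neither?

Neither

Premise 4 is O(countersign_specimen -> submit_log), but O(countersign_specimen) is not derivable from the premises, so it does not yield O(submit_log).
No premise or chain of K-axiom applications forces O(submit_log), and none forces O(not submit_log). So submit_log is neither obligatory nor forbidden under these norms.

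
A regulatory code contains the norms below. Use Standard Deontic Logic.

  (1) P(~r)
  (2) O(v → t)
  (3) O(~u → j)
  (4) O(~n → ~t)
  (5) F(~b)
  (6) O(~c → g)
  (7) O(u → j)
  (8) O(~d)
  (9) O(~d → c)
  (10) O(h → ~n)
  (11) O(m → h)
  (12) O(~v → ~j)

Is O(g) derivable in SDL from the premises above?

No

Premise 6 is O(~c → g), but O(~c) is not derivable from the premises, so it does not yield O(g).
No other premise forces O(g). An ideal world satisfying every premise can still have g false, so O(g) is not derivable.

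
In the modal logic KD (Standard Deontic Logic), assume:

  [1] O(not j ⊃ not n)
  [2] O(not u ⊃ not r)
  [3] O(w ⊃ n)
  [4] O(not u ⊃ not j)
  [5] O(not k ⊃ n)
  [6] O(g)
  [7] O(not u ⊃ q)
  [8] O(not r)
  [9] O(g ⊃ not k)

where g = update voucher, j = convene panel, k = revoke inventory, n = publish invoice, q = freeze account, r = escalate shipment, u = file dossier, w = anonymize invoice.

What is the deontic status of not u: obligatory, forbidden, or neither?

From premise 6 we have O(g).
With premise 9, O(g ⊃ not k), the K-axiom yields O(not k).
From O(not k) and premise 5, O(not k ⊃ n), we obtain O(n).
Premise 1, O(not j ⊃ not n), contraposes to O(n ⊃ j); with O(n) we get O(j).
Premise 4 is O(not u ⊃ not j); contrapositively O(j ⊃ u). Since O(j) holds, K gives O(u).
Premises 2, 3, 7, 8 do not contribute to this derivation.
Thus O(u), which is F(not u): not u is forbidden.

Forbidden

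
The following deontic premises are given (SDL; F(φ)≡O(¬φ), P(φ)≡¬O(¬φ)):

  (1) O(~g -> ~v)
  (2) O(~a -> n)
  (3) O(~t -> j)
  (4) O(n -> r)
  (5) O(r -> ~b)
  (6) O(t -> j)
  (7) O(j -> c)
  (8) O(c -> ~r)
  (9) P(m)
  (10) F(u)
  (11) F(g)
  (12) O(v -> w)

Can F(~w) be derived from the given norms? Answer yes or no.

Premise 12 is O(v -> w), but O(v) is not derivable from the premises, so it does not yield O(w).
No other premise forces O(w). An ideal world satisfying every premise can still have ~w true, so F(~w) is not derivable.

No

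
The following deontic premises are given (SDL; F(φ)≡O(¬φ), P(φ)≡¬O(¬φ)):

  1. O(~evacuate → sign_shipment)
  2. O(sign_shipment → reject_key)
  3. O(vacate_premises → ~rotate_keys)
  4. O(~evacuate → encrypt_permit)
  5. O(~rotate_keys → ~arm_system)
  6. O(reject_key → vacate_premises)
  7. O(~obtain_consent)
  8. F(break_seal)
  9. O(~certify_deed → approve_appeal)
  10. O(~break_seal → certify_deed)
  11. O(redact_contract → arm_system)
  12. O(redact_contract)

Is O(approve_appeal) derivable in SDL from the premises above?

No

Premise 9 is O(~certify_deed → approve_appeal), but O(~certify_deed) is not derivable from the premises, so it does not yield O(approve_appeal).
No other premise forces O(approve_appeal). An ideal world satisfying every premise can still have approve_appeal false, so O(approve_appeal) is not derivable.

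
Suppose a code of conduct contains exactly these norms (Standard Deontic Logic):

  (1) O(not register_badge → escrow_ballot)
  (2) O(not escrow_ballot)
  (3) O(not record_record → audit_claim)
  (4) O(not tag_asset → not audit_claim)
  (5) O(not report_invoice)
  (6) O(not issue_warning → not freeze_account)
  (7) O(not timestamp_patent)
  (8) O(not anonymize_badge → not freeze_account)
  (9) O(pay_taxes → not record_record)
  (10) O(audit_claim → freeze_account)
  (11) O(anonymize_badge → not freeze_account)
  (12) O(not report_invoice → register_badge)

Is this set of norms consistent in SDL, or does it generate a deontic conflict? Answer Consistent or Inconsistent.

Consistent

Premise 1 is O(not register_badge → escrow_ballot), but O(not register_badge) is not derivable from the premises, so it does not yield O(escrow_ballot).
So O(escrow_ballot) is not derivable, and the apparent clash with O(not escrow_ballot) does not arise.
A world satisfying every obligation exists (e.g. anonymize_badge=false, audit_claim=false, escrow_ballot=false, freeze_account=false, issue_warning=false, pay_taxes=false, record_record=true, register_badge=true, report_invoice=false, tag_asset=false, timestamp_patent=false); no atom is both obligatory and forbidden, so the set is consistent.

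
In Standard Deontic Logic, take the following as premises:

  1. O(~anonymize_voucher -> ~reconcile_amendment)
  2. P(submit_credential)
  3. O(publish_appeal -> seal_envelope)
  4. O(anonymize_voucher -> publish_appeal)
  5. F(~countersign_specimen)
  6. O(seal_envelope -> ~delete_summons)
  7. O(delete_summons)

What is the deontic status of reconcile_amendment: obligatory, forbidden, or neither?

Premise 7 states O(delete_summons) outright.
Premise 6, O(seal_envelope -> ~delete_summons), contraposes to O(delete_summons -> ~seal_envelope); with O(delete_summons) we get O(~seal_envelope).
Premise 3, O(publish_appeal -> seal_envelope), contraposes to O(~seal_envelope -> ~publish_appeal); with O(~seal_envelope) we get O(~publish_appeal).
Premise 4, O(anonymize_voucher -> publish_appeal), contraposes to O(~publish_appeal -> ~anonymize_voucher); with O(~publish_appeal) we get O(~anonymize_voucher).
From O(~anonymize_voucher) and premise 1, O(~anonymize_voucher -> ~reconcile_amendment), we obtain O(~reconcile_amendment).
Premises 2, 5 do not contribute to this derivation.
Thus O(~reconcile_amendment), which is F(reconcile_amendment): reconcile_amendment is forbidden.

Forbidden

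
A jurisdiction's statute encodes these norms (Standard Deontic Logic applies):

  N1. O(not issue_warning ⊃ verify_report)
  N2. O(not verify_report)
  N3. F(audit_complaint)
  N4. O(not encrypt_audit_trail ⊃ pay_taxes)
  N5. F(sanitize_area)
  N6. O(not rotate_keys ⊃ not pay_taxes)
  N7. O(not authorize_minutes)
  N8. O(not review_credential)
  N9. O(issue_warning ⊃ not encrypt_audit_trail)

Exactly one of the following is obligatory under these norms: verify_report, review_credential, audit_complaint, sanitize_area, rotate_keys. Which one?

Premise 2 states O(not verify_report) outright.
Premise 1, O(not issue_warning ⊃ verify_report), contraposes to O(not verify_report ⊃ issue_warning); with O(not verify_report) we get O(issue_warning).
With premise 9, O(issue_warning ⊃ not encrypt_audit_trail), the K-axiom yields O(not encrypt_audit_trail).
With premise 4, O(not encrypt_audit_trail ⊃ pay_taxes), the K-axiom yields O(pay_taxes).
Premise 6 is O(not rotate_keys ⊃ not pay_taxes); contrapositively O(pay_taxes ⊃ rotate_keys). Since O(pay_taxes) holds, K gives O(rotate_keys).
So O(rotate_keys) holds — rotate_keys is obligatory. None of the other listed options is made obligatory by any chain of premises.

rotate_keys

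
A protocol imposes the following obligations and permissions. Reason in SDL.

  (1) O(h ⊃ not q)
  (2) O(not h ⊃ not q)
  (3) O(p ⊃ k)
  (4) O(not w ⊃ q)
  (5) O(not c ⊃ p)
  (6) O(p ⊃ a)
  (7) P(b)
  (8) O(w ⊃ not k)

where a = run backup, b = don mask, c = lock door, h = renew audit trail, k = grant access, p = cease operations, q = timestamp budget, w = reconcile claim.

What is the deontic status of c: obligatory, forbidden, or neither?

Obligatory

Premises 1 and 2 cover both cases: O(h ⊃ not q) and O(not h ⊃ not q). Since h ∨ not h is a tautology, O(not q) follows.
Premise 4, O(not w ⊃ q), contraposes to O(not q ⊃ w); with O(not q) we get O(w).
Applying K to premise 8 (O(w ⊃ not k)) and O(w) yields O(not k).
Premise 3, O(p ⊃ k), contraposes to O(not k ⊃ not p); with O(not k) we get O(not p).
Premise 5, O(not c ⊃ p), contraposes to O(not p ⊃ c); with O(not p) we get O(c).
Premises 6, 7 do not contribute to this derivation.
Hence c is obligatory.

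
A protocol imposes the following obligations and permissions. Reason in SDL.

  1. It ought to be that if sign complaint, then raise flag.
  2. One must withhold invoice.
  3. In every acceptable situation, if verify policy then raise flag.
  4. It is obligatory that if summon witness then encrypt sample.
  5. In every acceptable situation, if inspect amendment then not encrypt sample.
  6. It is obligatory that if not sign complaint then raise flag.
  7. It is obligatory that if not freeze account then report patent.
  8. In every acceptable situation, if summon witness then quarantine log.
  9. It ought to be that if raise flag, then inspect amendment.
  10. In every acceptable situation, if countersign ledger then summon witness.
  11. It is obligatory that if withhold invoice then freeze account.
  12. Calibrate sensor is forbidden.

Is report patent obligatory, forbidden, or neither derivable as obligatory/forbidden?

Premise 7 is O(¬freeze_account → report_patent), but O(¬freeze_account) is not derivable from the premises, so it does not yield O(report_patent).
No premise or chain of K-axiom applications forces O(report_patent), and none forces O(¬report_patent). So report_patent is neither obligatory nor forbidden under these norms.

Neither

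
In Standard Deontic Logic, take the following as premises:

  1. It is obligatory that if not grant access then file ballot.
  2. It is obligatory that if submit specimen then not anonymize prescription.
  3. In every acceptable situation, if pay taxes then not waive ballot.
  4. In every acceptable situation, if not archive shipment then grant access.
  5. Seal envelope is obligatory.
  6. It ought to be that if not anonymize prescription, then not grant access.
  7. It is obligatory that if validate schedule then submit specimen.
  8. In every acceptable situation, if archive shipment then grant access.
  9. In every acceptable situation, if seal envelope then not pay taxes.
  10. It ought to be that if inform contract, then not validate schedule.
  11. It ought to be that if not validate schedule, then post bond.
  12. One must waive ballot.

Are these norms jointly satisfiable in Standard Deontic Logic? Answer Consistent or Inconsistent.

Consistent

Premise 3 is O(pay_taxes → ¬waive_ballot), but O(pay_taxes) is not derivable from the premises, so it does not yield O(¬waive_ballot).
So O(¬waive_ballot) is not derivable, and the apparent clash with O(waive_ballot) does not arise.
A world satisfying every obligation exists (e.g. anonymize_prescription=true, archive_shipment=false, file_ballot=false, grant_access=true, inform_contract=false, pay_taxes=false, post_bond=true, seal_envelope=true, submit_specimen=false, validate_schedule=false, waive_ballot=true); no atom is both obligatory and forbidden, so the set is consistent.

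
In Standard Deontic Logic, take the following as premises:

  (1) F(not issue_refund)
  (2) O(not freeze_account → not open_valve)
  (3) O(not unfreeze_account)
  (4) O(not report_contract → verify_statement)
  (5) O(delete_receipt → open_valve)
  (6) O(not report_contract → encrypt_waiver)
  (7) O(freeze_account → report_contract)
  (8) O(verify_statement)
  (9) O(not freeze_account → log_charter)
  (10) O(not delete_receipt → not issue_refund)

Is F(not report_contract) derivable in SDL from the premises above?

Yes

Premise 1 is F(not issue_refund), i.e. O(issue_refund).
The contrapositive of premise 10 (O(not delete_receipt → not issue_refund)) is O(issue_refund → delete_receipt), and O(issue_refund) is already established, so O(delete_receipt).
Premise 5 is O(delete_receipt → open_valve); since O(delete_receipt), deontic closure gives O(open_valve).
The contrapositive of premise 2 (O(not freeze_account → not open_valve)) is O(open_valve → freeze_account), and O(open_valve) is already established, so O(freeze_account).
With premise 7, O(freeze_account → report_contract), the K-axiom yields O(report_contract).
Premises 3, 4, 6, 8, 9 do not contribute to this derivation.
So O(report_contract) holds, i.e. F(not report_contract). The claim follows.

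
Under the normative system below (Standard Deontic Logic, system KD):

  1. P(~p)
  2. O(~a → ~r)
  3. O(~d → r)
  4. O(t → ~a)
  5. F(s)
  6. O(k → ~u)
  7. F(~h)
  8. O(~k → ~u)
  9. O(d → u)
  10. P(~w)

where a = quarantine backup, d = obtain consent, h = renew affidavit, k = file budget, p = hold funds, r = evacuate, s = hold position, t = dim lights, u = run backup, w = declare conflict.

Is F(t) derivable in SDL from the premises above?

Yes

Premises 6 and 8 are O(k → ~u) and O(~k → ~u); every ideal world satisfies k or ~k, so in either case ~u holds — hence O(~u).
Premise 9, O(d → u), contraposes to O(~u → ~d); with O(~u) we get O(~d).
Premise 3 is O(~d → r); since O(~d), deontic closure gives O(r).
The contrapositive of premise 2 (O(~a → ~r)) is O(r → a), and O(r) is already established, so O(a).
The contrapositive of premise 4 (O(t → ~a)) is O(a → ~t), and O(a) is already established, so O(~t).
Premises 1, 5, 7, 10 do not contribute to this derivation.
So O(~t) holds, i.e. F(t). The claim follows.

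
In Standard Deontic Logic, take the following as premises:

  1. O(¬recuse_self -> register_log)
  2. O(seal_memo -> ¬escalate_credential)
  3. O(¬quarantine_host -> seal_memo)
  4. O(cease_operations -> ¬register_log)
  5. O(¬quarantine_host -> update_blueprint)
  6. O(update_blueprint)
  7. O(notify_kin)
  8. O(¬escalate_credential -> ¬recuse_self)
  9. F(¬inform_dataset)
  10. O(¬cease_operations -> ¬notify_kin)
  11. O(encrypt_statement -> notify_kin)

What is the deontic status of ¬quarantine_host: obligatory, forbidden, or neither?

From premise 7 we have O(notify_kin).
Premise 10 is O(¬cease_operations -> ¬notify_kin); contrapositively O(notify_kin -> cease_operations). Since O(notify_kin) holds, K gives O(cease_operations).
From O(cease_operations) and premise 4, O(cease_operations -> ¬register_log), we obtain O(¬register_log).
Premise 1, O(¬recuse_self -> register_log), contraposes to O(¬register_log -> recuse_self); with O(¬register_log) we get O(recuse_self).
Premise 8 is O(¬escalate_credential -> ¬recuse_self); contrapositively O(recuse_self -> escalate_credential). Since O(recuse_self) holds, K gives O(escalate_credential).
Premise 2, O(seal_memo -> ¬escalate_credential), contraposes to O(escalate_credential -> ¬seal_memo); with O(escalate_credential) we get O(¬seal_memo).
Premise 3, O(¬quarantine_host -> seal_memo), contraposes to O(¬seal_memo -> quarantine_host); with O(¬seal_memo) we get O(quarantine_host).
Premises 5, 6, 9, 11 do not contribute to this derivation.
Thus O(quarantine_host), which is F(¬quarantine_host): ¬quarantine_host is forbidden.

Forbidden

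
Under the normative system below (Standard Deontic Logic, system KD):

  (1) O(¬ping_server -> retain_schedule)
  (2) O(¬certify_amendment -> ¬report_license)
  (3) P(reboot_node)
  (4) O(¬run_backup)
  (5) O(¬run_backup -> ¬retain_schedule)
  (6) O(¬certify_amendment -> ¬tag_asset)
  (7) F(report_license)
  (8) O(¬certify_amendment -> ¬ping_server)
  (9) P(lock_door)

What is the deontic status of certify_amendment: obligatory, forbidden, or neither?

Obligatory

Premise 4 states O(¬run_backup) outright.
Premise 5 is O(¬run_backup -> ¬retain_schedule); since O(¬run_backup), deontic closure gives O(¬retain_schedule).
Premise 1, O(¬ping_server -> retain_schedule), contraposes to O(¬retain_schedule -> ping_server); with O(¬retain_schedule) we get O(ping_server).
Premise 8, O(¬certify_amendment -> ¬ping_server), contraposes to O(ping_server -> certify_amendment); with O(ping_server) we get O(certify_amendment).
Premises 2, 3, 6, 7, 9 do not contribute to this derivation.
Hence certify_amendment is obligatory.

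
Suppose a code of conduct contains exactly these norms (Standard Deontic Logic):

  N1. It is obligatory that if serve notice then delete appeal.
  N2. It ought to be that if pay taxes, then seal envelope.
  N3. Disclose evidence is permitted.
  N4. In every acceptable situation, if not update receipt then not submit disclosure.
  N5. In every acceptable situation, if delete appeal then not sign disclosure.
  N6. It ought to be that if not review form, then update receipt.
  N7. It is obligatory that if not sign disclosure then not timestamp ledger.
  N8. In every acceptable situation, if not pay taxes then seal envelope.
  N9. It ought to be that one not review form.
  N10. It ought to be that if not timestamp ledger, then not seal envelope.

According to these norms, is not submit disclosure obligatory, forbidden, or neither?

Premise 4 is O(¬update_receipt → ¬submit_disclosure), but O(¬update_receipt) is not derivable from the premises, so it does not yield O(¬submit_disclosure).
No premise or chain of K-axiom applications forces O(¬submit_disclosure), and none forces O(submit_disclosure). So ¬submit_disclosure is neither obligatory nor forbidden under these norms.

Neither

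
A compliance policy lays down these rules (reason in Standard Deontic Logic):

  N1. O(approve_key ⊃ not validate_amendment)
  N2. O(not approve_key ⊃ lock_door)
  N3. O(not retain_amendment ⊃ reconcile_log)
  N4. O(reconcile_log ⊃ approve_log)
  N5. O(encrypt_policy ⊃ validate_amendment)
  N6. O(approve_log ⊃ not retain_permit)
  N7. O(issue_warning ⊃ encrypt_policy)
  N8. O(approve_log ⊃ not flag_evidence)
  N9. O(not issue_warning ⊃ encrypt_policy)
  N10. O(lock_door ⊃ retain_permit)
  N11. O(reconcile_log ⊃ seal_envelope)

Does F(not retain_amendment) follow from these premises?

Yes

Premises 7 and 9 are O(issue_warning ⊃ encrypt_policy) and O(not issue_warning ⊃ encrypt_policy); every ideal world satisfies issue_warning or not issue_warning, so in either case encrypt_policy holds — hence O(encrypt_policy).
From O(encrypt_policy) and premise 5, O(encrypt_policy ⊃ validate_amendment), we obtain O(validate_amendment).
The contrapositive of premise 1 (O(approve_key ⊃ not validate_amendment)) is O(validate_amendment ⊃ not approve_key), and O(validate_amendment) is already established, so O(not approve_key).
From O(not approve_key) and premise 2, O(not approve_key ⊃ lock_door), we obtain O(lock_door).
From O(lock_door) and premise 10, O(lock_door ⊃ retain_permit), we obtain O(retain_permit).
Premise 6 is O(approve_log ⊃ not retain_permit); contrapositively O(retain_permit ⊃ not approve_log). Since O(retain_permit) holds, K gives O(not approve_log).
Premise 4, O(reconcile_log ⊃ approve_log), contraposes to O(not approve_log ⊃ not reconcile_log); with O(not approve_log) we get O(not reconcile_log).
The contrapositive of premise 3 (O(not retain_amendment ⊃ reconcile_log)) is O(not reconcile_log ⊃ retain_amendment), and O(not reconcile_log) is already established, so O(retain_amendment).
Premises 8, 11 do not contribute to this derivation.
So O(retain_amendment) holds, i.e. F(not retain_amendment). The claim follows.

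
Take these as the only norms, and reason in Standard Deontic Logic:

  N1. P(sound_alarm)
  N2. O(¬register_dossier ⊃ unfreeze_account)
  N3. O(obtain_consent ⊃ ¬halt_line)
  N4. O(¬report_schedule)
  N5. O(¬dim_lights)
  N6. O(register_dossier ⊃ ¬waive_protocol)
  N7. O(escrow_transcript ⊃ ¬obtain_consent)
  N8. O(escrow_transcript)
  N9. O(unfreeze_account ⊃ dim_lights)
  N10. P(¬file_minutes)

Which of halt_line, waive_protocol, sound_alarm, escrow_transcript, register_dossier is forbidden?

waive_protocol

Premise 5 states O(¬dim_lights) outright.
Premise 9, O(unfreeze_account ⊃ dim_lights), contraposes to O(¬dim_lights ⊃ ¬unfreeze_account); with O(¬dim_lights) we get O(¬unfreeze_account).
Premise 2 is O(¬register_dossier ⊃ unfreeze_account); contrapositively O(¬unfreeze_account ⊃ register_dossier). Since O(¬unfreeze_account) holds, K gives O(register_dossier).
From O(register_dossier) and premise 6, O(register_dossier ⊃ ¬waive_protocol), we obtain O(¬waive_protocol).
So O(¬waive_protocol) holds, i.e. waive_protocol is forbidden. None of the other listed options is forbidden under the premises.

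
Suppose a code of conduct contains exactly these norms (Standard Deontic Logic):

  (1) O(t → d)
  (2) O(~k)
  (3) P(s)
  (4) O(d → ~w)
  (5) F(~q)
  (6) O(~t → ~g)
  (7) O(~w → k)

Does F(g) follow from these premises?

Yes

From premise 2 we have O(~k).
The contrapositive of premise 7 (O(~w → k)) is O(~k → w), and O(~k) is already established, so O(w).
The contrapositive of premise 4 (O(d → ~w)) is O(w → ~d), and O(w) is already established, so O(~d).
Premise 1, O(t → d), contraposes to O(~d → ~t); with O(~d) we get O(~t).
Applying K to premise 6 (O(~t → ~g)) and O(~t) yields O(~g).
Premises 3, 5 do not contribute to this derivation.
So O(~g) holds, i.e. F(g). The claim follows.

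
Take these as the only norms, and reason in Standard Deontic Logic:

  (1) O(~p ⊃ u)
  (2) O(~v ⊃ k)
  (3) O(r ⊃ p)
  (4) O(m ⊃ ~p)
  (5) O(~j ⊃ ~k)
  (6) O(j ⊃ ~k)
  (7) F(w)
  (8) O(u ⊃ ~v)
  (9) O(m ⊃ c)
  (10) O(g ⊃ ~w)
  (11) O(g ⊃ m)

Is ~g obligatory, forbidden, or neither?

Premises 5 and 6 cover both cases: O(~j ⊃ ~k) and O(j ⊃ ~k). Since ~j ∨ j is a tautology, O(~k) follows.
The contrapositive of premise 2 (O(~v ⊃ k)) is O(~k ⊃ v), and O(~k) is already established, so O(v).
Premise 8, O(u ⊃ ~v), contraposes to O(v ⊃ ~u); with O(v) we get O(~u).
The contrapositive of premise 1 (O(~p ⊃ u)) is O(~u ⊃ p), and O(~u) is already established, so O(p).
Premise 4 is O(m ⊃ ~p); contrapositively O(p ⊃ ~m). Since O(p) holds, K gives O(~m).
Premise 11 is O(g ⊃ m); contrapositively O(~m ⊃ ~g). Since O(~m) holds, K gives O(~g).
Premises 3, 7, 9, 10 do not contribute to this derivation.
Hence ~g is obligatory.

Obligatory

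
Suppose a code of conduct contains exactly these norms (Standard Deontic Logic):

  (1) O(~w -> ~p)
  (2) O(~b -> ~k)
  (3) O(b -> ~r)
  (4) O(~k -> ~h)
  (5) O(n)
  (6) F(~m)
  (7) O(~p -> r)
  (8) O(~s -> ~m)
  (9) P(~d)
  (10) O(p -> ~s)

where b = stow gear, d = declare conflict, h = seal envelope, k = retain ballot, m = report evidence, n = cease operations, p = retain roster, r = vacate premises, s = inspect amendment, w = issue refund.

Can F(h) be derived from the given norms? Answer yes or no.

Premise 6 is F(~m), i.e. O(m).
The contrapositive of premise 8 (O(~s -> ~m)) is O(m -> s), and O(m) is already established, so O(s).
Premise 10, O(p -> ~s), contraposes to O(s -> ~p); with O(s) we get O(~p).
From O(~p) and premise 7, O(~p -> r), we obtain O(r).
Premise 3 is O(b -> ~r); contrapositively O(r -> ~b). Since O(r) holds, K gives O(~b).
Applying K to premise 2 (O(~b -> ~k)) and O(~b) yields O(~k).
Applying K to premise 4 (O(~k -> ~h)) and O(~k) yields O(~h).
Premises 1, 5, 9 do not contribute to this derivation.
So O(~h) holds, i.e. F(h). The claim follows.

Yes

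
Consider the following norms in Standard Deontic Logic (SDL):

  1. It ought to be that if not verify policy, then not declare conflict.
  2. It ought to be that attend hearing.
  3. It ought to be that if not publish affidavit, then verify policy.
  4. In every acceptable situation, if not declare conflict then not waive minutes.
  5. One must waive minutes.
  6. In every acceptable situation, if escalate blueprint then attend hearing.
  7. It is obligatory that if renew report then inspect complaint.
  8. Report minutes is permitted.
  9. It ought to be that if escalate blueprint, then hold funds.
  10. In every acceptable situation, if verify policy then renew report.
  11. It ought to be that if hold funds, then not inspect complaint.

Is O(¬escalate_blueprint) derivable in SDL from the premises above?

Yes

Premise 5 gives O(waive_minutes).
Premise 4, O(¬declare_conflict → ¬waive_minutes), contraposes to O(waive_minutes → declare_conflict); with O(waive_minutes) we get O(declare_conflict).
Premise 1, O(¬verify_policy → ¬declare_conflict), contraposes to O(declare_conflict → verify_policy); with O(declare_conflict) we get O(verify_policy).
Premise 10 is O(verify_policy → renew_report); since O(verify_policy), deontic closure gives O(renew_report).
Applying K to premise 7 (O(renew_report → inspect_complaint)) and O(renew_report) yields O(inspect_complaint).
Premise 11 is O(hold_funds → ¬inspect_complaint); contrapositively O(inspect_complaint → ¬hold_funds). Since O(inspect_complaint) holds, K gives O(¬hold_funds).
The contrapositive of premise 9 (O(escalate_blueprint → hold_funds)) is O(¬hold_funds → ¬escalate_blueprint), and O(¬hold_funds) is already established, so O(¬escalate_blueprint).
Premises 2, 3, 6, 8 do not contribute to this derivation.
So O(¬escalate_blueprint) follows.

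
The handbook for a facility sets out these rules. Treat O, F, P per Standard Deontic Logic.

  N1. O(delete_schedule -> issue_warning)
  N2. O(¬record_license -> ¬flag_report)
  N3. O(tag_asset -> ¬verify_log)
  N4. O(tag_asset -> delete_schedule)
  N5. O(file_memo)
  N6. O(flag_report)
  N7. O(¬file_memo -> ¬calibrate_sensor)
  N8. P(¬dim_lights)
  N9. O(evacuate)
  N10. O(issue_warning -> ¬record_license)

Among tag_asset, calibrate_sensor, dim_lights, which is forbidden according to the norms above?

tag_asset

From premise 6 we have O(flag_report).
Premise 2, O(¬record_license -> ¬flag_report), contraposes to O(flag_report -> record_license); with O(flag_report) we get O(record_license).
Premise 10, O(issue_warning -> ¬record_license), contraposes to O(record_license -> ¬issue_warning); with O(record_license) we get O(¬issue_warning).
Premise 1, O(delete_schedule -> issue_warning), contraposes to O(¬issue_warning -> ¬delete_schedule); with O(¬issue_warning) we get O(¬delete_schedule).
The contrapositive of premise 4 (O(tag_asset -> delete_schedule)) is O(¬delete_schedule -> ¬tag_asset), and O(¬delete_schedule) is already established, so O(¬tag_asset).
So O(¬tag_asset) holds, i.e. tag_asset is forbidden. None of the other listed options is forbidden under the premises.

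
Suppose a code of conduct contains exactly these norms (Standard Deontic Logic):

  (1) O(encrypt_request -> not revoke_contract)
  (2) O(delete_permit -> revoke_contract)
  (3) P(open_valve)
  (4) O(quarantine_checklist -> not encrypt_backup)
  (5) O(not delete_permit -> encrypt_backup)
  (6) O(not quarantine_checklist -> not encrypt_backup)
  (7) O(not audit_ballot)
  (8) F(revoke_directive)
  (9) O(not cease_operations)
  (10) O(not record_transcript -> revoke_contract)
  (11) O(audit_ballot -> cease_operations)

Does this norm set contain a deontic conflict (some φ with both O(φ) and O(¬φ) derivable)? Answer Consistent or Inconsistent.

Consistent

Premise 11 is O(audit_ballot -> cease_operations), but O(audit_ballot) is not derivable from the premises, so it does not yield O(cease_operations).
So O(cease_operations) is not derivable, and the apparent clash with O(not cease_operations) does not arise.
A world satisfying every obligation exists (e.g. audit_ballot=false, cease_operations=false, delete_permit=true, encrypt_backup=false, encrypt_request=false, open_valve=false, quarantine_checklist=false, record_transcript=false, revoke_contract=true, revoke_directive=false); no atom is both obligatory and forbidden, so the set is consistent.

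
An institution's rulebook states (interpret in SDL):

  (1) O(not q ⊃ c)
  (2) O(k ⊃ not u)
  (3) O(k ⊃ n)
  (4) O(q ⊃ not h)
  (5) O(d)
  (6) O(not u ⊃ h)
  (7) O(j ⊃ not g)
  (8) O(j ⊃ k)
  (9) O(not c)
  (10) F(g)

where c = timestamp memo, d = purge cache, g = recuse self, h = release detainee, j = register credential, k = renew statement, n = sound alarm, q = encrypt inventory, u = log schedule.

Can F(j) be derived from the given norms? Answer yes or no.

Premise 9 states O(not c) outright.
The contrapositive of premise 1 (O(not q ⊃ c)) is O(not c ⊃ q), and O(not c) is already established, so O(q).
Premise 4 is O(q ⊃ not h); since O(q), deontic closure gives O(not h).
Premise 6, O(not u ⊃ h), contraposes to O(not h ⊃ u); with O(not h) we get O(u).
The contrapositive of premise 2 (O(k ⊃ not u)) is O(u ⊃ not k), and O(u) is already established, so O(not k).
Premise 8, O(j ⊃ k), contraposes to O(not k ⊃ not j); with O(not k) we get O(not j).
Premises 3, 5, 7, 10 do not contribute to this derivation.
So O(not j) holds, i.e. F(j). The claim follows.

Yes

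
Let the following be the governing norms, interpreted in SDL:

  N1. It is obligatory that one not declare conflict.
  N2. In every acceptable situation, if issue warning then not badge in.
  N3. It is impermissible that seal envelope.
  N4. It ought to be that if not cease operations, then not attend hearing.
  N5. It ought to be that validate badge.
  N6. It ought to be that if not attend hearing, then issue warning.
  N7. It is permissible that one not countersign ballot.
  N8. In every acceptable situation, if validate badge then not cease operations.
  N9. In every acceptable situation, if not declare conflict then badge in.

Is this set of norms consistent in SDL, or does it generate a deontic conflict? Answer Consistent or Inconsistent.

Inconsistent

From premise 5 we have O(validate_badge).
Premise 8 is O(validate_badge → ¬cease_operations); since O(validate_badge), deontic closure gives O(¬cease_operations).
With premise 4, O(¬cease_operations → ¬attend_hearing), the K-axiom yields O(¬attend_hearing).
From O(¬attend_hearing) and premise 6, O(¬attend_hearing → issue_warning), we obtain O(issue_warning).
Premise 2 is O(issue_warning → ¬badge_in); since O(issue_warning), deontic closure gives O(¬badge_in).
Premise 9 is O(¬declare_conflict → badge_in); contrapositively O(¬badge_in → declare_conflict). Since O(¬badge_in) holds, K gives O(declare_conflict).
However, premise 1 gives O(¬declare_conflict).
We now have both O(declare_conflict) and O(¬declare_conflict) — declare_conflict is simultaneously obligatory and forbidden, violating the D-axiom.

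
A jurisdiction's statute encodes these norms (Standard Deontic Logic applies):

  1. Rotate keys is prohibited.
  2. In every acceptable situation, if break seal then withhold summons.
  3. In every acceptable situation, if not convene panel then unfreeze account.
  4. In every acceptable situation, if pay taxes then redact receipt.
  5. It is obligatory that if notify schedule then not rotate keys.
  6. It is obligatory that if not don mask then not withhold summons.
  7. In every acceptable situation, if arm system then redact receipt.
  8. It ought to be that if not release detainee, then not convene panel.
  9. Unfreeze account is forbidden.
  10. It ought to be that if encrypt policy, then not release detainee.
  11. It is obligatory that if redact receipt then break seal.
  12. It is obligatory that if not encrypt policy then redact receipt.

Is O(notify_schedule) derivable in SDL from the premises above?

Premise 5 is O(notify_schedule → ¬rotate_keys); even if O(¬rotate_keys) held, inferring O(notify_schedule) would be affirming the consequent — invalid.
No other premise forces O(notify_schedule). An ideal world satisfying every premise can still have notify_schedule false, so O(notify_schedule) is not derivable.

No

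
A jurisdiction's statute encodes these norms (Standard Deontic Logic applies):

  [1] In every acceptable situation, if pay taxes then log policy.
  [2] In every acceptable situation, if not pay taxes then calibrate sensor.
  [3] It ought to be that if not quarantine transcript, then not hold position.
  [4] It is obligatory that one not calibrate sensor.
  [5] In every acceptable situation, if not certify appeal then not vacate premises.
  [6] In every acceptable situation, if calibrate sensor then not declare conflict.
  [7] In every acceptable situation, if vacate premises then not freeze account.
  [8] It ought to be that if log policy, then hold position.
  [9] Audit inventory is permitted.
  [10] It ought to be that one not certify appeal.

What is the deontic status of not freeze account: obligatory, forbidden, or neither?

Neither

Premise 7 is O(vacate_premises → ¬freeze_account), but O(vacate_premises) is not derivable from the premises, so it does not yield O(¬freeze_account).
No premise or chain of K-axiom applications forces O(¬freeze_account), and none forces O(freeze_account). So ¬freeze_account is neither obligatory nor forbidden under these norms.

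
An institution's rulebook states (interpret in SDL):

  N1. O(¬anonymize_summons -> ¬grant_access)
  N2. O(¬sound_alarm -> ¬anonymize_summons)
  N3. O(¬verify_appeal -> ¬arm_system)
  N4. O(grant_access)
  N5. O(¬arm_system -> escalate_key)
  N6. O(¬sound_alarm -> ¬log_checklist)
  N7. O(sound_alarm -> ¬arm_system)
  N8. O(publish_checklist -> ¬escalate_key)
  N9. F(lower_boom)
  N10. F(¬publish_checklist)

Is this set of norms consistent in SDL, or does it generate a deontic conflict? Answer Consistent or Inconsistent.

From premise 4 we have O(grant_access).
Premise 1, O(¬anonymize_summons -> ¬grant_access), contraposes to O(grant_access -> anonymize_summons); with O(grant_access) we get O(anonymize_summons).
Premise 2 is O(¬sound_alarm -> ¬anonymize_summons); contrapositively O(anonymize_summons -> sound_alarm). Since O(anonymize_summons) holds, K gives O(sound_alarm).
Applying K to premise 7 (O(sound_alarm -> ¬arm_system)) and O(sound_alarm) yields O(¬arm_system).
Premise 5 is O(¬arm_system -> escalate_key); since O(¬arm_system), deontic closure gives O(escalate_key).
The contrapositive of premise 8 (O(publish_checklist -> ¬escalate_key)) is O(escalate_key -> ¬publish_checklist), and O(escalate_key) is already established, so O(¬publish_checklist).
Yet premise 10 is F(¬publish_checklist), i.e. O(publish_checklist).
We now have both O(¬publish_checklist) and O(publish_checklist) — publish_checklist is simultaneously obligatory and forbidden, violating the D-axiom.

Inconsistent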